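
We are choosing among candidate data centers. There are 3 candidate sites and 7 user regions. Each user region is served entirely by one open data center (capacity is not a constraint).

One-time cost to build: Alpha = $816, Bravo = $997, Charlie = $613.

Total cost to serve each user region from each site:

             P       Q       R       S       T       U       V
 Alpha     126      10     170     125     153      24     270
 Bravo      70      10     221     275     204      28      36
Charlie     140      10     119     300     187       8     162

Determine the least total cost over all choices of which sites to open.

For any fixed open set, each user region goes to its cheapest open site; total = fixed + service.
{Charlie}: P→Charlie 140, Q→Charlie 10, R→Charlie 119, S→Charlie 300, T→Charlie 187, U→Charlie 8, V→Charlie 162. Service 926; fixed 613; total 1539.
{Alpha}: service 878 + fixed 816 = 1694
{Bravo}: service 844 + fixed 997 = 1841
{Alpha, Bravo, Charlie}: P→Bravo 70, Q→Alpha 10, R→Charlie 119, S→Alpha 125, T→Alpha 153, U→Charlie 8, V→Bravo 36. Service 521; fixed 2426; total 2947.
(All 7 nonempty subsets were checked; Charlie only is lowest.)

Minimum total cost: 1539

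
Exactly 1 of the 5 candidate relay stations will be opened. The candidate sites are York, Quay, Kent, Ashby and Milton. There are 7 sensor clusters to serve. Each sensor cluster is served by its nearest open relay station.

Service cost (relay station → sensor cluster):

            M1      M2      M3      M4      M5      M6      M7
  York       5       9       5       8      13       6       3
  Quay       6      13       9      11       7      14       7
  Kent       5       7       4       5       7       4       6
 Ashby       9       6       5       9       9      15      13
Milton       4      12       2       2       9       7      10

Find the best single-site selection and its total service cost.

With exactly 1 open, each sensor cluster uses its cheapest among the chosen.
{Kent}: M1→Kent 5, M2→Kent 7, M3→Kent 4, M4→Kent 5, M5→Kent 7, M6→Kent 4, M7→Kent 6. Service cost 38.
{Milton}: service cost 46
{York}: service cost 49
Among all 5 size-1 choices, {Kent} is lowest.

Choose Kent only; total service cost 38.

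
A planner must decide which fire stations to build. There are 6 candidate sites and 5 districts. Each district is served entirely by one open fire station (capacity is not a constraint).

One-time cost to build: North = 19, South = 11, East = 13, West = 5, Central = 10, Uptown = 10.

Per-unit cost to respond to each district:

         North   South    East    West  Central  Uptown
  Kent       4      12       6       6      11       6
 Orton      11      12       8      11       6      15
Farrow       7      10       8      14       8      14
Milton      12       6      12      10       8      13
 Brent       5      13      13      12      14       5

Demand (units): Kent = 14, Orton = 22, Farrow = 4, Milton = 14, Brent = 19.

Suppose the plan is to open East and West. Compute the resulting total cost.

Each district is assigned to its cheapest site among the open ones.
{East, West}: Kent→East 6·14=84, Orton→East 8·22=176, Farrow→East 8·4=32, Milton→West 10·14=140, Brent→West 12·19=228. Service 660; fixed 18; total 678.

Total cost: 678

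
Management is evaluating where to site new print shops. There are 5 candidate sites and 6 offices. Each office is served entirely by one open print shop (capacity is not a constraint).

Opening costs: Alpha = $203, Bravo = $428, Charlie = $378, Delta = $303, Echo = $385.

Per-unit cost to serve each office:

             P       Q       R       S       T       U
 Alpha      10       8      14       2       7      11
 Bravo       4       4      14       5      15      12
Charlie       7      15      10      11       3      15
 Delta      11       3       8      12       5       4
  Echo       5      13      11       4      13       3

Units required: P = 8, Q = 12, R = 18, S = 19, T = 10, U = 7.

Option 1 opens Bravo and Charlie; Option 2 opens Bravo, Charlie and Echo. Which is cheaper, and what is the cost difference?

Option 1 is cheaper by 303.

Option 1: {Bravo, Charlie}: P→Bravo 4·8=32, Q→Bravo 4·12=48, R→Charlie 10·18=180, S→Bravo 5·19=95, T→Charlie 3·10=30, U→Bravo 12·7=84. Service 469; fixed 806; total 1275.
Option 2: {Bravo, Charlie, Echo}: P→Bravo 4·8=32, Q→Bravo 4·12=48, R→Charlie 10·18=180, S→Echo 4·19=76, T→Charlie 3·10=30, U→Echo 3·7=21. Service 387; fixed 1191; total 1578.
Difference: |1275 − 1578| = 303.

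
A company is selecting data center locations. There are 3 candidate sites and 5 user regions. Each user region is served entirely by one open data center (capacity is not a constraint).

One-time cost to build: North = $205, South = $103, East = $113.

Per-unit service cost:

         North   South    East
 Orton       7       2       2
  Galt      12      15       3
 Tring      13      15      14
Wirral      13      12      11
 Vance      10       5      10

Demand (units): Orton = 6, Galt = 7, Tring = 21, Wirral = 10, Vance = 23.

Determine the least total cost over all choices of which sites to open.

For any fixed open set, each user region goes to its cheapest open site; total = fixed + service.
{South, East}: Orton→South 2·6=12, Galt→East 3·7=21, Tring→East 14·21=294, Wirral→East 11·10=110, Vance→South 5·23=115. Service 552; fixed 216; total 768.
{South}: service 667 + fixed 103 = 770
{East}: Orton→East 2·6=12, Galt→East 3·7=21, Tring→East 14·21=294, Wirral→East 11·10=110, Vance→East 10·23=230. Service 667; fixed 113; total 780.
{North, South, East}: Orton→South 2·6=12, Galt→East 3·7=21, Tring→North 13·21=273, Wirral→East 11·10=110, Vance→South 5·23=115. Service 531; fixed 421; total 952.
(All 7 nonempty subsets were checked; South and East is lowest.)

Minimum total cost: 768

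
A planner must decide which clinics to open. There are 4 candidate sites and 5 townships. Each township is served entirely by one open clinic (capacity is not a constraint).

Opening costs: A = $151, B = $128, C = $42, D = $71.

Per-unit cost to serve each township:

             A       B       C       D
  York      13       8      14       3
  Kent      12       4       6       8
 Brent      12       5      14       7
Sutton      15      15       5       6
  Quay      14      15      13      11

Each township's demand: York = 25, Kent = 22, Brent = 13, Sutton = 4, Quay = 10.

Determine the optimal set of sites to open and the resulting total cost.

Open C and D; minimum total cost 541.

For any fixed open set, each township goes to its cheapest open site; total = fixed + service.
{C, D}: York→D 3·25=75, Kent→C 6·22=132, Brent→D 7·13=91, Sutton→C 5·4=20, Quay→D 11·10=110. Service 428; fixed 113; total 541.
{D}: service 476 + fixed 71 = 547
{B, D}: service 362 + fixed 199 = 561
{A, B, C, D}: York→D 3·25=75, Kent→B 4·22=88, Brent→B 5·13=65, Sutton→C 5·4=20, Quay→D 11·10=110. Service 358; fixed 392; total 750.
No other subset beats 541.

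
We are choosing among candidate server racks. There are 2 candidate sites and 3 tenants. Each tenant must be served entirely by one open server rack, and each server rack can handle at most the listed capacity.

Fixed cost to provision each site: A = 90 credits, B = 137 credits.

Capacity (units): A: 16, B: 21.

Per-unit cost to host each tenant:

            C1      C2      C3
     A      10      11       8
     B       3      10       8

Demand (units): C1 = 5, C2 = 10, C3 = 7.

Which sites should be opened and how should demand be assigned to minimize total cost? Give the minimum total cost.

Open {A, B}: C1→B 3·5=15, C2→B 10·10=100, C3→A 8·7=56.
Loads: A carries 7/16, B carries 15/21. Service 171; fixed 227; total 398.
Next best feasible plan costs 408.

Minimum total cost: 398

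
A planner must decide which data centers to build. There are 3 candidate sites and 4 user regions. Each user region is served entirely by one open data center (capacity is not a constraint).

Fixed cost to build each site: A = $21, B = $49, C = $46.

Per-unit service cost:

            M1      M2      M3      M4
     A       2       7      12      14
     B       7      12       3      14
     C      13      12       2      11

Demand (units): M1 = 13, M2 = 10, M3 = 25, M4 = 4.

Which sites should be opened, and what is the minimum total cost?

Open A and C; minimum total cost 257.

For any fixed open set, each user region goes to its cheapest open site; total = fixed + service.
{A, C}: M1→A 2·13=26, M2→A 7·10=70, M3→C 2·25=50, M4→C 11·4=44. Service 190; fixed 67; total 257.
{A, B}: service 227 + fixed 70 = 297
{A, B, C}: M1→A 2·13=26, M2→A 7·10=70, M3→C 2·25=50, M4→C 11·4=44. Service 190; fixed 116; total 306.
{A}: service 452 + fixed 21 = 473
(All 7 nonempty subsets were checked; A and C is lowest.)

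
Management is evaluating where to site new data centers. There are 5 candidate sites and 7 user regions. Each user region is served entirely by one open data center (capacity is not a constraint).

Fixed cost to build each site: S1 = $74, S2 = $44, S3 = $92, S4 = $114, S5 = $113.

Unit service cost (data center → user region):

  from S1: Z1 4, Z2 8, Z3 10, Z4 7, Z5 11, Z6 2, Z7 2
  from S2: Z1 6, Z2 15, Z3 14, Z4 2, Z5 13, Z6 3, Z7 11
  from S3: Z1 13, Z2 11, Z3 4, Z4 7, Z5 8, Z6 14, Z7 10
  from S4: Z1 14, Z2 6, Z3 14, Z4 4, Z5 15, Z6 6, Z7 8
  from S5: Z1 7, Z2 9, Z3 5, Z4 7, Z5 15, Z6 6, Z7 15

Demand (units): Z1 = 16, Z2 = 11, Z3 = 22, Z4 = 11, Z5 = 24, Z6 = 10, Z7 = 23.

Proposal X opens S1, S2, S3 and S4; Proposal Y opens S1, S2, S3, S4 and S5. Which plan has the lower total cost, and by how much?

Proposal X is cheaper by 113.

Proposal X: {S1, S2, S3, S4}: Z1→S1 4·16=64, Z2→S4 6·11=66, Z3→S3 4·22=88, Z4→S2 2·11=22, Z5→S3 8·24=192, Z6→S1 2·10=20, Z7→S1 2·23=46. Service 498; fixed 324; total 822.
Proposal Y: {S1, S2, S3, S4, S5}: Z1→S1 4·16=64, Z2→S4 6·11=66, Z3→S3 4·22=88, Z4→S2 2·11=22, Z5→S3 8·24=192, Z6→S1 2·10=20, Z7→S1 2·23=46. Service 498; fixed 437; total 935.
Difference: |822 − 935| = 113.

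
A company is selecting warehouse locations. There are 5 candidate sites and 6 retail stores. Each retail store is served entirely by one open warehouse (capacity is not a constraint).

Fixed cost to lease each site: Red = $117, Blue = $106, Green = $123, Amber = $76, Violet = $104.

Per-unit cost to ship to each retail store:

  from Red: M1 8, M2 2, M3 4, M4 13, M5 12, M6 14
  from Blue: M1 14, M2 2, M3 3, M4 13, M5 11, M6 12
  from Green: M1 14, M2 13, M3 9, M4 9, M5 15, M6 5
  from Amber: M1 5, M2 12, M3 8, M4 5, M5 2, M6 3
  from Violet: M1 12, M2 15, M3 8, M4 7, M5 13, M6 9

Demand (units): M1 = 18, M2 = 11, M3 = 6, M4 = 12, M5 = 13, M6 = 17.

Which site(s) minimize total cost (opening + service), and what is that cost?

For any fixed open set, each retail store goes to its cheapest open site; total = fixed + service.
{Blue, Amber}: M1→Amber 5·18=90, M2→Blue 2·11=22, M3→Blue 3·6=18, M4→Amber 5·12=60, M5→Amber 2·13=26, M6→Amber 3·17=51. Service 267; fixed 182; total 449.
{Red, Amber}: service 273 + fixed 193 = 466
{Amber}: M1→Amber 5·18=90, M2→Amber 12·11=132, M3→Amber 8·6=48, M4→Amber 5·12=60, M5→Amber 2·13=26, M6→Amber 3·17=51. Service 407; fixed 76; total 483.
{Red, Blue, Green, Amber, Violet}: M1→Amber 5·18=90, M2→Red 2·11=22, M3→Blue 3·6=18, M4→Amber 5·12=60, M5→Amber 2·13=26, M6→Amber 3·17=51. Service 267; fixed 526; total 793.
No other subset beats 449.

Open Blue and Amber; minimum total cost 449.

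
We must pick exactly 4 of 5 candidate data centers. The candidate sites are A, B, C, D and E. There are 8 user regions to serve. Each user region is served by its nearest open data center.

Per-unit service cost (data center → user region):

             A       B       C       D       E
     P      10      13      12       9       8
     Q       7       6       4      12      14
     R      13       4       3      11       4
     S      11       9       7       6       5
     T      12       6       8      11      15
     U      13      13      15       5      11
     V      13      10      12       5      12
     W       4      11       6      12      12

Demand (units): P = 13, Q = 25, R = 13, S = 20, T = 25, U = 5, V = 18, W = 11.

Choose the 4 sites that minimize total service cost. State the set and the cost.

Choose B, C, D and E; total service cost 674.

With exactly 4 open, each user region uses its cheapest among the chosen.
{B, C, D, E}: P→E 8·13=104, Q→C 4·25=100, R→C 3·13=39, S→E 5·20=100, T→B 6·25=150, U→D 5·5=25, V→D 5·18=90, W→C 6·11=66. Service cost 674.
{A, B, C, D}: service cost 685
{A, C, D, E}: service cost 702
Among all 5 size-4 choices, {B, C, D, E} is lowest.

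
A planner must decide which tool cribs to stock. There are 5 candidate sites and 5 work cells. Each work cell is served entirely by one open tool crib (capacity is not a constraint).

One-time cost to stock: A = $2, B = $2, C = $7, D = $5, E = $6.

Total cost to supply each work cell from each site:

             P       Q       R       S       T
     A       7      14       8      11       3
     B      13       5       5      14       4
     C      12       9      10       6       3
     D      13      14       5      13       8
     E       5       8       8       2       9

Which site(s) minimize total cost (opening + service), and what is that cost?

Open B and E; minimum total cost 29.

For any fixed open set, each work cell goes to its cheapest open site; total = fixed + service.
{B, E}: P→E 5, Q→B 5, R→B 5, S→E 2, T→B 4. Service 21; fixed 8; total 29.
{A, B, E}: service 20 + fixed 10 = 30
{A, E}: service 26 + fixed 8 = 34
{A, B, C, D, E}: service 20 + fixed 22 = 42
No other subset beats 29.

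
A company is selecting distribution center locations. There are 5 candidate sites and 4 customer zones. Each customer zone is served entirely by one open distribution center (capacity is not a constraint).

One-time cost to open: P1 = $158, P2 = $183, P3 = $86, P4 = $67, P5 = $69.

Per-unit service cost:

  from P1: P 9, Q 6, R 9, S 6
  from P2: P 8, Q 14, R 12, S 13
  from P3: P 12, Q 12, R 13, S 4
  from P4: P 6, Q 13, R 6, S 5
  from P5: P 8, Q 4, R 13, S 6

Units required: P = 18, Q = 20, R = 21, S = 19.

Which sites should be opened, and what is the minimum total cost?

For any fixed open set, each customer zone goes to its cheapest open site; total = fixed + service.
{P4, P5}: P→P4 6·18=108, Q→P5 4·20=80, R→P4 6·21=126, S→P4 5·19=95. Service 409; fixed 136; total 545.
{P3, P4, P5}: service 390 + fixed 222 = 612
{P4}: P→P4 6·18=108, Q→P4 13·20=260, R→P4 6·21=126, S→P4 5·19=95. Service 589; fixed 67; total 656.
{P1, P2, P3, P4, P5}: service 390 + fixed 563 = 953
No other subset beats 545.

Open P4 and P5; minimum total cost 545.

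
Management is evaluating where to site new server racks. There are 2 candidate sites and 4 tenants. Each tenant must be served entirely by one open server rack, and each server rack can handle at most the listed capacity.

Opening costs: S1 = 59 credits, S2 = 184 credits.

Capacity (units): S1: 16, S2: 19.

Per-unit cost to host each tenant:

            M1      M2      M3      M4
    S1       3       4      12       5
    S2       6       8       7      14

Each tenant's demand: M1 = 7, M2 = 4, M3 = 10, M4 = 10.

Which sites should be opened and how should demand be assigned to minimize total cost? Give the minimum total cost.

Open {S1, S2}: M1→S2 6·7=42, M2→S1 4·4=16, M3→S2 7·10=70, M4→S1 5·10=50.
Loads: S1 carries 14/16, S2 carries 17/19. Service 178; fixed 243; total 421.
Next best feasible plan costs 561.

Minimum total cost: 421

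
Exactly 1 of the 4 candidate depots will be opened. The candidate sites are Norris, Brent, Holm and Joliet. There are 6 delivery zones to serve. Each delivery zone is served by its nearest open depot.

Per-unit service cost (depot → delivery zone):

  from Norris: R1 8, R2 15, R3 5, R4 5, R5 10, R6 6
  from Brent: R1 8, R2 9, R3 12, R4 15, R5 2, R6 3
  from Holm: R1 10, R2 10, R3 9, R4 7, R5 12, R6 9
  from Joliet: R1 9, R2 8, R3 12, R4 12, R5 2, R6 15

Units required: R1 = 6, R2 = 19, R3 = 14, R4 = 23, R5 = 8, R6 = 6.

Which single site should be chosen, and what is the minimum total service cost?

With exactly 1 open, each delivery zone uses its cheapest among the chosen.
{Norris}: R1→Norris 8·6=48, R2→Norris 15·19=285, R3→Norris 5·14=70, R4→Norris 5·23=115, R5→Norris 10·8=80, R6→Norris 6·6=36. Service cost 634.
{Holm}: service cost 687
{Joliet}: service cost 756
Among all 4 size-1 choices, {Norris} is lowest.

Choose Norris only; total service cost 634.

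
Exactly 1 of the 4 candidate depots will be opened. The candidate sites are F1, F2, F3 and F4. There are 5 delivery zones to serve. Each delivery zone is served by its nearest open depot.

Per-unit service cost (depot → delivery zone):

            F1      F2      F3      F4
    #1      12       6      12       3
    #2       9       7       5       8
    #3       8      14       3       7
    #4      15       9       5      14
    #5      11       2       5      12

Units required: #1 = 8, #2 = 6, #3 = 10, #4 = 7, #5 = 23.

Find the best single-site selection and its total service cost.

With exactly 1 open, each delivery zone uses its cheapest among the chosen.
{F3}: #1→F3 12·8=96, #2→F3 5·6=30, #3→F3 3·10=30, #4→F3 5·7=35, #5→F3 5·23=115. Service cost 306.
{F2}: service cost 339
{F4}: service cost 516
Among all 4 size-1 choices, {F3} is lowest.

Choose F3 only; total service cost 306.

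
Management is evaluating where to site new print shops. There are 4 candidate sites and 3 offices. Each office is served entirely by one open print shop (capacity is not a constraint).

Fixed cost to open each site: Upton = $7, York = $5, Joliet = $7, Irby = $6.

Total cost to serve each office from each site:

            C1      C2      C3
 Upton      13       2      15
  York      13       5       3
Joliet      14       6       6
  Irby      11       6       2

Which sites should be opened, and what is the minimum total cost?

For any fixed open set, each office goes to its cheapest open site; total = fixed + service.
{Irby}: C1→Irby 11, C2→Irby 6, C3→Irby 2. Service 19; fixed 6; total 25.
{York}: service 21 + fixed 5 = 26
{Upton, Irby}: C1→Irby 11, C2→Upton 2, C3→Irby 2. Service 15; fixed 13; total 28.
{Upton, York, Joliet, Irby}: C1→Irby 11, C2→Upton 2, C3→Irby 2. Service 15; fixed 25; total 40.
(All 15 nonempty subsets were checked; Irby only is lowest.)

Open Irby only; minimum total cost 25.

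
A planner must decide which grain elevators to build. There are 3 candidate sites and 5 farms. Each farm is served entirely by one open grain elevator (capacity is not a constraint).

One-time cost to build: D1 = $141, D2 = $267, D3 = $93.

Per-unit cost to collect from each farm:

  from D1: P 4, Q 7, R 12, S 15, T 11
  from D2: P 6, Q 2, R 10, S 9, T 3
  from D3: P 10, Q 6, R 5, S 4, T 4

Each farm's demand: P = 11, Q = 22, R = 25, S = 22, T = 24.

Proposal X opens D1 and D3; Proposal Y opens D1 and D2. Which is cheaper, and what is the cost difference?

Proposal X: {D1, D3}: P→D1 4·11=44, Q→D3 6·22=132, R→D3 5·25=125, S→D3 4·22=88, T→D3 4·24=96. Service 485; fixed 234; total 719.
Proposal Y: {D1, D2}: P→D1 4·11=44, Q→D2 2·22=44, R→D2 10·25=250, S→D2 9·22=198, T→D2 3·24=72. Service 608; fixed 408; total 1016.
Difference: |719 − 1016| = 297.

Proposal X is cheaper by 297.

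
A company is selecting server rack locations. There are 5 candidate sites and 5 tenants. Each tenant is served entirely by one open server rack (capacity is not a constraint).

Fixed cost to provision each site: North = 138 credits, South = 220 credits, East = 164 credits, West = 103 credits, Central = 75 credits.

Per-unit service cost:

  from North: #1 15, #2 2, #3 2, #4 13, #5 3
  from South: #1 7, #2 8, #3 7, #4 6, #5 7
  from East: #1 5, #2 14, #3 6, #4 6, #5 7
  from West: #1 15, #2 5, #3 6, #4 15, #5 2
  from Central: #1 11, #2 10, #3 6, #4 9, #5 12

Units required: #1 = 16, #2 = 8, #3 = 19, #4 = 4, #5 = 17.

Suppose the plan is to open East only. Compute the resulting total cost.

Each tenant is assigned to its cheapest site among the open ones.
{East}: #1→East 5·16=80, #2→East 14·8=112, #3→East 6·19=114, #4→East 6·4=24, #5→East 7·17=119. Service 449; fixed 164; total 613.

Total cost: 613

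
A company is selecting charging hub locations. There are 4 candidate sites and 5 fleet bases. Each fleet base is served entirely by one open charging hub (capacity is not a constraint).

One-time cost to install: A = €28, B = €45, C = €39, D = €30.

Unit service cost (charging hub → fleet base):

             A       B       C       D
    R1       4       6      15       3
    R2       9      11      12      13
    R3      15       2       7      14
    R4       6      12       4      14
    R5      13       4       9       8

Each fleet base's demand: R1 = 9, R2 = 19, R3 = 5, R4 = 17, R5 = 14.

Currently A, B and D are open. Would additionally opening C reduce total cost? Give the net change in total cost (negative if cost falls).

No — net change +5 (cost rises by 5).

Current service cost with {A, B, D}: 366.
Adding C: each fleet base re-picks its cheapest; new service cost 332, saving 34.
Extra fixed cost: 39. Net change = 39 − 34 = 5.
(Totals: 469 → 474.)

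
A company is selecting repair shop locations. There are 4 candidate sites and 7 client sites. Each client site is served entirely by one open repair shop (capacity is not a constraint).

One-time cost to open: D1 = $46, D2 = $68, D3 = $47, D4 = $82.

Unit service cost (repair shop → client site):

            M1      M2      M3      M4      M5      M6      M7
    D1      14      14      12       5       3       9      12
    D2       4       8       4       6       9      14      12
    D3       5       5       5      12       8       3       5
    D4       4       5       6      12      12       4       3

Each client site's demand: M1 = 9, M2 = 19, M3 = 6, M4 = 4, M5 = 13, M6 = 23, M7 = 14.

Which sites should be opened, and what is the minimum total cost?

Open D1 and D3; minimum total cost 461.

For any fixed open set, each client site goes to its cheapest open site; total = fixed + service.
{D1, D3}: M1→D3 5·9=45, M2→D3 5·19=95, M3→D3 5·6=30, M4→D1 5·4=20, M5→D1 3·13=39, M6→D3 3·23=69, M7→D3 5·14=70. Service 368; fixed 93; total 461.
{D1, D4}: M1→D4 4·9=36, M2→D4 5·19=95, M3→D4 6·6=36, M4→D1 5·4=20, M5→D1 3·13=39, M6→D4 4·23=92, M7→D4 3·14=42. Service 360; fixed 128; total 488.
{D1, D3, D4}: M1→D4 4·9=36, M2→D3 5·19=95, M3→D3 5·6=30, M4→D1 5·4=20, M5→D1 3·13=39, M6→D3 3·23=69, M7→D4 3·14=42. Service 331; fixed 175; total 506.
{D1, D2, D3, D4}: service 325 + fixed 243 = 568
No other subset beats 461.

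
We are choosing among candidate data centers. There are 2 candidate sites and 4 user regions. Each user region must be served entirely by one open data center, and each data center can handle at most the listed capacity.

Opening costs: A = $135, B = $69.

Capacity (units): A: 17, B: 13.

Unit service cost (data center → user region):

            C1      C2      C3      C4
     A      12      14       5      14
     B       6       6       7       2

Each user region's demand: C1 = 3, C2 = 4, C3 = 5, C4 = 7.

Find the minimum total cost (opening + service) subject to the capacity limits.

Minimum total cost: 303

Open {A, B}: C1→A 12·3=36, C2→B 6·4=24, C3→A 5·5=25, C4→B 2·7=14.
Loads: A carries 8/17, B carries 11/13. Service 99; fixed 204; total 303.
Next best feasible plan costs 317.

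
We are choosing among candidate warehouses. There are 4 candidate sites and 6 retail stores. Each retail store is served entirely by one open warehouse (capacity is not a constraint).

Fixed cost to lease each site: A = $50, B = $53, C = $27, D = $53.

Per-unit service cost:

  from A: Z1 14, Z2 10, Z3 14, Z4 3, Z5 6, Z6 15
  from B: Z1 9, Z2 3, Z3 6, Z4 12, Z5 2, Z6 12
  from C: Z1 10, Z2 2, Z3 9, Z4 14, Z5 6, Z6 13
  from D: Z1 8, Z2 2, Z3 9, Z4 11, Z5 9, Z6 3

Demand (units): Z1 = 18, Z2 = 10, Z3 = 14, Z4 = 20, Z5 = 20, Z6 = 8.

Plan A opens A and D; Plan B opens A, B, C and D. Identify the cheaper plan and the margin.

Plan A: {A, D}: Z1→D 8·18=144, Z2→D 2·10=20, Z3→D 9·14=126, Z4→A 3·20=60, Z5→A 6·20=120, Z6→D 3·8=24. Service 494; fixed 103; total 597.
Plan B: {A, B, C, D}: Z1→D 8·18=144, Z2→C 2·10=20, Z3→B 6·14=84, Z4→A 3·20=60, Z5→B 2·20=40, Z6→D 3·8=24. Service 372; fixed 183; total 555.
Difference: |597 − 555| = 42.

Plan B is cheaper by 42.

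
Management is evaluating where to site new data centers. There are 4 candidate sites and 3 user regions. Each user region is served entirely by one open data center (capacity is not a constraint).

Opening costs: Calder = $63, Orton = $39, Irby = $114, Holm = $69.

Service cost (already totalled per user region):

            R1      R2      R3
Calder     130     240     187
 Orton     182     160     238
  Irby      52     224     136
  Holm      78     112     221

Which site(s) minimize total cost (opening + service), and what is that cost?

Open Holm only; minimum total cost 480.

For any fixed open set, each user region goes to its cheapest open site; total = fixed + service.
{Holm}: R1→Holm 78, R2→Holm 112, R3→Holm 221. Service 411; fixed 69; total 480.
{Irby, Holm}: R1→Irby 52, R2→Holm 112, R3→Irby 136. Service 300; fixed 183; total 483.
{Orton, Irby}: R1→Irby 52, R2→Orton 160, R3→Irby 136. Service 348; fixed 153; total 501.
{Calder, Orton, Irby, Holm}: service 300 + fixed 285 = 585
No other subset beats 480.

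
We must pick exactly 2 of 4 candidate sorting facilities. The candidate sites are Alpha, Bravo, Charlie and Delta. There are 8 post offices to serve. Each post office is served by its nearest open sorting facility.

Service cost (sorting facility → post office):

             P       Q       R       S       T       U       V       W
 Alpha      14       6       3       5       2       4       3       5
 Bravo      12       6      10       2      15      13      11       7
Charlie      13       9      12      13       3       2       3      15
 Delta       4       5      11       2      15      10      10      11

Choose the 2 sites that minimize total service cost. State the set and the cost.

Choose Alpha and Delta; total service cost 28.

With exactly 2 open, each post office uses its cheapest among the chosen.
{Alpha, Delta}: P→Delta 4, Q→Delta 5, R→Alpha 3, S→Delta 2, T→Alpha 2, U→Alpha 4, V→Alpha 3, W→Alpha 5. Service cost 28.
{Alpha, Bravo}: service cost 37
{Alpha, Charlie}: service cost 39
Among all 6 size-2 choices, {Alpha, Delta} is lowest.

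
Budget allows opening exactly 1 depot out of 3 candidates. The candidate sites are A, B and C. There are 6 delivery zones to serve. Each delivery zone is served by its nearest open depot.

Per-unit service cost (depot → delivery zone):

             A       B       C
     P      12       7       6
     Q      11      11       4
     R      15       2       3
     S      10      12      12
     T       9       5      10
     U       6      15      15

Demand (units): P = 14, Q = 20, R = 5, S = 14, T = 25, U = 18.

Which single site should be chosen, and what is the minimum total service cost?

Choose C only; total service cost 867.

With exactly 1 open, each delivery zone uses its cheapest among the chosen.
{C}: P→C 6·14=84, Q→C 4·20=80, R→C 3·5=15, S→C 12·14=168, T→C 10·25=250, U→C 15·18=270. Service cost 867.
{B}: service cost 891
{A}: service cost 936
Among all 3 size-1 choices, {C} is lowest.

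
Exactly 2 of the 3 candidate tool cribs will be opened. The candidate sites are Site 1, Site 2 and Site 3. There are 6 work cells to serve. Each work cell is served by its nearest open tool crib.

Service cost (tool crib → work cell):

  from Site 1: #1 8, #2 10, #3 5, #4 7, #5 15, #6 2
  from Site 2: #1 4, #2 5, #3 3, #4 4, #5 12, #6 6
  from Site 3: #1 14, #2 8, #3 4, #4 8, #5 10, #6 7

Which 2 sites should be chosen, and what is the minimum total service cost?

Choose Site 1 and Site 2; total service cost 30.

With exactly 2 open, each work cell uses its cheapest among the chosen.
{Site 1, Site 2}: #1→Site 2 4, #2→Site 2 5, #3→Site 2 3, #4→Site 2 4, #5→Site 2 12, #6→Site 1 2. Service cost 30.
{Site 2, Site 3}: service cost 32
{Site 1, Site 3}: service cost 39
Among all 3 size-2 choices, {Site 1, Site 2} is lowest.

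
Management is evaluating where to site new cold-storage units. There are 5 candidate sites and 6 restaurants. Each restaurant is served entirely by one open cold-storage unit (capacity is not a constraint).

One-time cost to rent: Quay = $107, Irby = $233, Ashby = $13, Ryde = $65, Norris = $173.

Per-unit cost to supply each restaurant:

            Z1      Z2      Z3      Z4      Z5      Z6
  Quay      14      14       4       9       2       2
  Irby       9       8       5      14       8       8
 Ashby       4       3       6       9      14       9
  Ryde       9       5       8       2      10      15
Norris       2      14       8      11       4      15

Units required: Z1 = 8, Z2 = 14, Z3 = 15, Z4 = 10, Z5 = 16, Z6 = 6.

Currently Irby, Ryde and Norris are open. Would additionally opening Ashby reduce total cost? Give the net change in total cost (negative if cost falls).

Yes — net change −15 (cost falls by 15).

Current service cost with {Irby, Ryde, Norris}: 293.
Adding Ashby: each restaurant re-picks its cheapest; new service cost 265, saving 28.
Extra fixed cost: 13. Net change = 13 − 28 = -15.
(Totals: 764 → 749.)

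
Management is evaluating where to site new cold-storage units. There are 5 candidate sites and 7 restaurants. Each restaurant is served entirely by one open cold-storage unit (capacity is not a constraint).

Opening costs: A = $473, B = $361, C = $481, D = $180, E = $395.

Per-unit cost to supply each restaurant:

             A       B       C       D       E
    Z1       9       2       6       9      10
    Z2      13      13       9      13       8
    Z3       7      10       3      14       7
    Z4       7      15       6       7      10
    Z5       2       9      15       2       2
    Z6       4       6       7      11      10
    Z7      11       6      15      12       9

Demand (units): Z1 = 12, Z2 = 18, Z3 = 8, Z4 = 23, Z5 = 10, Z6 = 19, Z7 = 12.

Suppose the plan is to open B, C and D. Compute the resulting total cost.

Each restaurant is assigned to its cheapest site among the open ones.
{B, C, D}: Z1→B 2·12=24, Z2→C 9·18=162, Z3→C 3·8=24, Z4→C 6·23=138, Z5→D 2·10=20, Z6→B 6·19=114, Z7→B 6·12=72. Service 554; fixed 1022; total 1576.

Total cost: 1576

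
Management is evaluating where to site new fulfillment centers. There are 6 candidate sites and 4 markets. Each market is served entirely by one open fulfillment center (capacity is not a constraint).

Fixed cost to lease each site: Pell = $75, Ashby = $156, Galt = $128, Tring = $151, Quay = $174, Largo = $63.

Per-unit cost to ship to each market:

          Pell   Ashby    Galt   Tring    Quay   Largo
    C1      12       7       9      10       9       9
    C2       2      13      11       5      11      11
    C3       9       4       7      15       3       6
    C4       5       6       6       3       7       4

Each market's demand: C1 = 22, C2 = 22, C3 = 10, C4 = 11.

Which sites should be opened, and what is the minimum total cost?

For any fixed open set, each market goes to its cheapest open site; total = fixed + service.
{Pell, Largo}: C1→Largo 9·22=198, C2→Pell 2·22=44, C3→Largo 6·10=60, C4→Largo 4·11=44. Service 346; fixed 138; total 484.
{Pell, Ashby}: C1→Ashby 7·22=154, C2→Pell 2·22=44, C3→Ashby 4·10=40, C4→Pell 5·11=55. Service 293; fixed 231; total 524.
{Pell}: service 453 + fixed 75 = 528
{Pell, Ashby, Galt, Tring, Quay, Largo}: service 261 + fixed 747 = 1008
No other subset beats 484.

Open Pell and Largo; minimum total cost 484.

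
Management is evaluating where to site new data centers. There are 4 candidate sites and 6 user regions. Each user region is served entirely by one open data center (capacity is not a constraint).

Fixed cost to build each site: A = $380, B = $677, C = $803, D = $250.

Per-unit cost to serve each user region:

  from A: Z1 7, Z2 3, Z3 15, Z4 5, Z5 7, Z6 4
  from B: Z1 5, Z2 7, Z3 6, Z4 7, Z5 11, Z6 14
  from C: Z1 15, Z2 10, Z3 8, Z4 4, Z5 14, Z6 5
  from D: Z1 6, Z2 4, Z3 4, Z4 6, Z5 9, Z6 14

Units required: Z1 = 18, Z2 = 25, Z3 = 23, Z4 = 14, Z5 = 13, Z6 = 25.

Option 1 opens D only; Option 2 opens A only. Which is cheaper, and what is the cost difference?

Option 1 is cheaper by 86.

Option 1: {D}: Z1→D 6·18=108, Z2→D 4·25=100, Z3→D 4·23=92, Z4→D 6·14=84, Z5→D 9·13=117, Z6→D 14·25=350. Service 851; fixed 250; total 1101.
Option 2: {A}: Z1→A 7·18=126, Z2→A 3·25=75, Z3→A 15·23=345, Z4→A 5·14=70, Z5→A 7·13=91, Z6→A 4·25=100. Service 807; fixed 380; total 1187.
Difference: |1101 − 1187| = 86.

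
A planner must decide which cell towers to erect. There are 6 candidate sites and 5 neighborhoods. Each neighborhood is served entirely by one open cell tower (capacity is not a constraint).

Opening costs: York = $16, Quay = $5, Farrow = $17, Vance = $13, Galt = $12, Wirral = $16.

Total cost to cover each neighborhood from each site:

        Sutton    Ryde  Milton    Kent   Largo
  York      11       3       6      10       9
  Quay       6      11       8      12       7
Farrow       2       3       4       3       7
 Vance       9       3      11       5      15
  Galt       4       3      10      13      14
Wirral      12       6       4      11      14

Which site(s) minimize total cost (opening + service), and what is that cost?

For any fixed open set, each neighborhood goes to its cheapest open site; total = fixed + service.
{Farrow}: Sutton→Farrow 2, Ryde→Farrow 3, Milton→Farrow 4, Kent→Farrow 3, Largo→Farrow 7. Service 19; fixed 17; total 36.
{Quay, Farrow}: service 19 + fixed 22 = 41
{Quay, Vance}: Sutton→Quay 6, Ryde→Vance 3, Milton→Quay 8, Kent→Vance 5, Largo→Quay 7. Service 29; fixed 18; total 47.
{York, Quay, Farrow, Vance, Galt, Wirral}: service 19 + fixed 79 = 98
No other subset beats 36.

Open Farrow only; minimum total cost 36.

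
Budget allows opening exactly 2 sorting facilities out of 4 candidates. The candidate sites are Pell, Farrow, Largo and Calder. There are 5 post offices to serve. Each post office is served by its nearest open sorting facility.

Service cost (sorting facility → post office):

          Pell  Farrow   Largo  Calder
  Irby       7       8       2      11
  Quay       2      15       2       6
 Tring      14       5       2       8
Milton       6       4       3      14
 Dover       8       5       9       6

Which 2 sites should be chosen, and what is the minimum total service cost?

Choose Farrow and Largo; total service cost 14.

With exactly 2 open, each post office uses its cheapest among the chosen.
{Farrow, Largo}: Irby→Largo 2, Quay→Largo 2, Tring→Largo 2, Milton→Largo 3, Dover→Farrow 5. Service cost 14.
{Largo, Calder}: service cost 15
{Pell, Largo}: service cost 17
Among all 6 size-2 choices, {Farrow, Largo} is lowest.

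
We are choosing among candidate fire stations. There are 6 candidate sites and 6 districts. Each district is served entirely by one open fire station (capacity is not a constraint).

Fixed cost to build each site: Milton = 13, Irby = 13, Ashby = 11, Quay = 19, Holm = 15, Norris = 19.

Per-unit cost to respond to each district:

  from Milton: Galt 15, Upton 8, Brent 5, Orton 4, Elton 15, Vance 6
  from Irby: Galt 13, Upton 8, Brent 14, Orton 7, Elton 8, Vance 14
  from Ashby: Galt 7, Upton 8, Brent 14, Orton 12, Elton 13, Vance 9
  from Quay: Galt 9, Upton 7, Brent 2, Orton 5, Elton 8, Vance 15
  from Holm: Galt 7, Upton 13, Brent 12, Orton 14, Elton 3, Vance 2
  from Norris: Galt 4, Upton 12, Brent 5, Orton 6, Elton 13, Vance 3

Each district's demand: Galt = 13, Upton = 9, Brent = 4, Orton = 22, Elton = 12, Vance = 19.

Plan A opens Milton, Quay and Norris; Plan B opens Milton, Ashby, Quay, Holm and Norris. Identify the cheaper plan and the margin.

Plan A: {Milton, Quay, Norris}: Galt→Norris 4·13=52, Upton→Quay 7·9=63, Brent→Quay 2·4=8, Orton→Milton 4·22=88, Elton→Quay 8·12=96, Vance→Norris 3·19=57. Service 364; fixed 51; total 415.
Plan B: {Milton, Ashby, Quay, Holm, Norris}: Galt→Norris 4·13=52, Upton→Quay 7·9=63, Brent→Quay 2·4=8, Orton→Milton 4·22=88, Elton→Holm 3·12=36, Vance→Holm 2·19=38. Service 285; fixed 77; total 362.
Difference: |415 − 362| = 53.

Plan B is cheaper by 53.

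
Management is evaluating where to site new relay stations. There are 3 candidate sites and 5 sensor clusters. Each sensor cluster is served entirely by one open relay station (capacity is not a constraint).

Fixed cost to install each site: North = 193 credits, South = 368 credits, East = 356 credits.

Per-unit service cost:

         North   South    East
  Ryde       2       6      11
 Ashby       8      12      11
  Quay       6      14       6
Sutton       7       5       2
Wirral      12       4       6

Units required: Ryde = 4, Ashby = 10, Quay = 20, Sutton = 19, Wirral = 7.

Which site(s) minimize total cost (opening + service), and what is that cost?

Open North only; minimum total cost 618.

For any fixed open set, each sensor cluster goes to its cheapest open site; total = fixed + service.
{North}: Ryde→North 2·4=8, Ashby→North 8·10=80, Quay→North 6·20=120, Sutton→North 7·19=133, Wirral→North 12·7=84. Service 425; fixed 193; total 618.
{East}: service 354 + fixed 356 = 710
{North, East}: service 288 + fixed 549 = 837
{North, South, East}: Ryde→North 2·4=8, Ashby→North 8·10=80, Quay→North 6·20=120, Sutton→East 2·19=38, Wirral→South 4·7=28. Service 274; fixed 917; total 1191.
(All 7 nonempty subsets were checked; North only is lowest.)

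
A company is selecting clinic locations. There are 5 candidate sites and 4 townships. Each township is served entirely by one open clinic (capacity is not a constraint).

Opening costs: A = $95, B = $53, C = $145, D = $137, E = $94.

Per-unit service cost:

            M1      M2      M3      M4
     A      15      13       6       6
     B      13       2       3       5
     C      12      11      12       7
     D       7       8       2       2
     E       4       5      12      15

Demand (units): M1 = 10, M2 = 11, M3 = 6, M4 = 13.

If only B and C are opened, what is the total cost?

Each township is assigned to its cheapest site among the open ones.
{B, C}: M1→C 12·10=120, M2→B 2·11=22, M3→B 3·6=18, M4→B 5·13=65. Service 225; fixed 198; total 423.

Total cost: 423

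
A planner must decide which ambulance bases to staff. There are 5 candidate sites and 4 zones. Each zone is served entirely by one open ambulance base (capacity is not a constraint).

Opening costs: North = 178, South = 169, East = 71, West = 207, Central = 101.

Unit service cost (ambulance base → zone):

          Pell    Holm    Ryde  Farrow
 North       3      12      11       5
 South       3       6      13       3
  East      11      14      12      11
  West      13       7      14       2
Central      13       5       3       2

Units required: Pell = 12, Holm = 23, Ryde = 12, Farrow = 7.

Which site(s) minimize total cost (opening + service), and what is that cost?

For any fixed open set, each zone goes to its cheapest open site; total = fixed + service.
{Central}: Pell→Central 13·12=156, Holm→Central 5·23=115, Ryde→Central 3·12=36, Farrow→Central 2·7=14. Service 321; fixed 101; total 422.
{East, Central}: service 297 + fixed 172 = 469
{South, Central}: service 201 + fixed 270 = 471
{North, South, East, West, Central}: service 201 + fixed 726 = 927
No other subset beats 422.

Open Central only; minimum total cost 422.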